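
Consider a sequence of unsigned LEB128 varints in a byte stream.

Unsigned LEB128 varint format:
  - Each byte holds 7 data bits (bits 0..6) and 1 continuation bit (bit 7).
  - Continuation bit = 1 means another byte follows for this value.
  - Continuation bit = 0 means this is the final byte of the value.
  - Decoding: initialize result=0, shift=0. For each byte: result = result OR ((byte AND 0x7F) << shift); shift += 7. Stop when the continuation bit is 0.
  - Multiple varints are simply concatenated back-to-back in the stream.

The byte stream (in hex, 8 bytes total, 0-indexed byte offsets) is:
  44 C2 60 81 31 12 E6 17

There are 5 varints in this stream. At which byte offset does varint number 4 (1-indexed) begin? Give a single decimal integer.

Answer: 5

Derivation:
  byte[0]=0x44 cont=0 payload=0x44=68: acc |= 68<<0 -> acc=68 shift=7 [end]
Varint 1: bytes[0:1] = 44 -> value 68 (1 byte(s))
  byte[1]=0xC2 cont=1 payload=0x42=66: acc |= 66<<0 -> acc=66 shift=7
  byte[2]=0x60 cont=0 payload=0x60=96: acc |= 96<<7 -> acc=12354 shift=14 [end]
Varint 2: bytes[1:3] = C2 60 -> value 12354 (2 byte(s))
  byte[3]=0x81 cont=1 payload=0x01=1: acc |= 1<<0 -> acc=1 shift=7
  byte[4]=0x31 cont=0 payload=0x31=49: acc |= 49<<7 -> acc=6273 shift=14 [end]
Varint 3: bytes[3:5] = 81 31 -> value 6273 (2 byte(s))
  byte[5]=0x12 cont=0 payload=0x12=18: acc |= 18<<0 -> acc=18 shift=7 [end]
Varint 4: bytes[5:6] = 12 -> value 18 (1 byte(s))
  byte[6]=0xE6 cont=1 payload=0x66=102: acc |= 102<<0 -> acc=102 shift=7
  byte[7]=0x17 cont=0 payload=0x17=23: acc |= 23<<7 -> acc=3046 shift=14 [end]
Varint 5: bytes[6:8] = E6 17 -> value 3046 (2 byte(s))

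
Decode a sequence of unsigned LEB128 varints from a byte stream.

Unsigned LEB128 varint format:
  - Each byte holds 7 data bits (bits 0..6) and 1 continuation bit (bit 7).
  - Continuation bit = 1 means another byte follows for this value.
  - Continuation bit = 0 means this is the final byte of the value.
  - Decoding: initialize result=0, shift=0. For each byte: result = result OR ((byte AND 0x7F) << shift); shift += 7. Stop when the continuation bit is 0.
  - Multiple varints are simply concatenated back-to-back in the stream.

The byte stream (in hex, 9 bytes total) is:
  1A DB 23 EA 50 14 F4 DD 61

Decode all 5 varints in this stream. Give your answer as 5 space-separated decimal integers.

Answer: 26 4571 10346 20 1601268

Derivation:
  byte[0]=0x1A cont=0 payload=0x1A=26: acc |= 26<<0 -> acc=26 shift=7 [end]
Varint 1: bytes[0:1] = 1A -> value 26 (1 byte(s))
  byte[1]=0xDB cont=1 payload=0x5B=91: acc |= 91<<0 -> acc=91 shift=7
  byte[2]=0x23 cont=0 payload=0x23=35: acc |= 35<<7 -> acc=4571 shift=14 [end]
Varint 2: bytes[1:3] = DB 23 -> value 4571 (2 byte(s))
  byte[3]=0xEA cont=1 payload=0x6A=106: acc |= 106<<0 -> acc=106 shift=7
  byte[4]=0x50 cont=0 payload=0x50=80: acc |= 80<<7 -> acc=10346 shift=14 [end]
Varint 3: bytes[3:5] = EA 50 -> value 10346 (2 byte(s))
  byte[5]=0x14 cont=0 payload=0x14=20: acc |= 20<<0 -> acc=20 shift=7 [end]
Varint 4: bytes[5:6] = 14 -> value 20 (1 byte(s))
  byte[6]=0xF4 cont=1 payload=0x74=116: acc |= 116<<0 -> acc=116 shift=7
  byte[7]=0xDD cont=1 payload=0x5D=93: acc |= 93<<7 -> acc=12020 shift=14
  byte[8]=0x61 cont=0 payload=0x61=97: acc |= 97<<14 -> acc=1601268 shift=21 [end]
Varint 5: bytes[6:9] = F4 DD 61 -> value 1601268 (3 byte(s))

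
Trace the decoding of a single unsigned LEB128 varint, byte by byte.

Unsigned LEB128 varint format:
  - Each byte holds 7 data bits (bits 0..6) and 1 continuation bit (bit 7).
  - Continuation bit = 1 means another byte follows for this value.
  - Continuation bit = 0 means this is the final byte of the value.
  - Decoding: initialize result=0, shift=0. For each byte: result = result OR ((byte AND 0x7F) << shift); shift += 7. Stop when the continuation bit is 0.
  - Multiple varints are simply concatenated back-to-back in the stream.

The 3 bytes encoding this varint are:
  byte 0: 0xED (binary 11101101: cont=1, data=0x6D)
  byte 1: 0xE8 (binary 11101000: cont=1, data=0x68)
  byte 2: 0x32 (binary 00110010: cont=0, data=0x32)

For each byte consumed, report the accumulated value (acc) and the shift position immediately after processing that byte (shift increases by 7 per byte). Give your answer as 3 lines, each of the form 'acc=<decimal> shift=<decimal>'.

Answer: acc=109 shift=7
acc=13421 shift=14
acc=832621 shift=21

Derivation:
byte 0=0xED: payload=0x6D=109, contrib = 109<<0 = 109; acc -> 109, shift -> 7
byte 1=0xE8: payload=0x68=104, contrib = 104<<7 = 13312; acc -> 13421, shift -> 14
byte 2=0x32: payload=0x32=50, contrib = 50<<14 = 819200; acc -> 832621, shift -> 21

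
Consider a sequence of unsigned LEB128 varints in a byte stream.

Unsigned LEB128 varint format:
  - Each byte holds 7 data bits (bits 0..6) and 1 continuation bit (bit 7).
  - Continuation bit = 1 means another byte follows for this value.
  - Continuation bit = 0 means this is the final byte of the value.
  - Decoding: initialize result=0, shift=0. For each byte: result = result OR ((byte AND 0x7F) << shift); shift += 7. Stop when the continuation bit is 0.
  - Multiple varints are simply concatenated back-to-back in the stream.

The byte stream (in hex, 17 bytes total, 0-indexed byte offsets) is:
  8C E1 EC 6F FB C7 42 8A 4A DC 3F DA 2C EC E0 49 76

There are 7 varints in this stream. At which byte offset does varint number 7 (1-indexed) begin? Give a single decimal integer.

  byte[0]=0x8C cont=1 payload=0x0C=12: acc |= 12<<0 -> acc=12 shift=7
  byte[1]=0xE1 cont=1 payload=0x61=97: acc |= 97<<7 -> acc=12428 shift=14
  byte[2]=0xEC cont=1 payload=0x6C=108: acc |= 108<<14 -> acc=1781900 shift=21
  byte[3]=0x6F cont=0 payload=0x6F=111: acc |= 111<<21 -> acc=234565772 shift=28 [end]
Varint 1: bytes[0:4] = 8C E1 EC 6F -> value 234565772 (4 byte(s))
  byte[4]=0xFB cont=1 payload=0x7B=123: acc |= 123<<0 -> acc=123 shift=7
  byte[5]=0xC7 cont=1 payload=0x47=71: acc |= 71<<7 -> acc=9211 shift=14
  byte[6]=0x42 cont=0 payload=0x42=66: acc |= 66<<14 -> acc=1090555 shift=21 [end]
Varint 2: bytes[4:7] = FB C7 42 -> value 1090555 (3 byte(s))
  byte[7]=0x8A cont=1 payload=0x0A=10: acc |= 10<<0 -> acc=10 shift=7
  byte[8]=0x4A cont=0 payload=0x4A=74: acc |= 74<<7 -> acc=9482 shift=14 [end]
Varint 3: bytes[7:9] = 8A 4A -> value 9482 (2 byte(s))
  byte[9]=0xDC cont=1 payload=0x5C=92: acc |= 92<<0 -> acc=92 shift=7
  byte[10]=0x3F cont=0 payload=0x3F=63: acc |= 63<<7 -> acc=8156 shift=14 [end]
Varint 4: bytes[9:11] = DC 3F -> value 8156 (2 byte(s))
  byte[11]=0xDA cont=1 payload=0x5A=90: acc |= 90<<0 -> acc=90 shift=7
  byte[12]=0x2C cont=0 payload=0x2C=44: acc |= 44<<7 -> acc=5722 shift=14 [end]
Varint 5: bytes[11:13] = DA 2C -> value 5722 (2 byte(s))
  byte[13]=0xEC cont=1 payload=0x6C=108: acc |= 108<<0 -> acc=108 shift=7
  byte[14]=0xE0 cont=1 payload=0x60=96: acc |= 96<<7 -> acc=12396 shift=14
  byte[15]=0x49 cont=0 payload=0x49=73: acc |= 73<<14 -> acc=1208428 shift=21 [end]
Varint 6: bytes[13:16] = EC E0 49 -> value 1208428 (3 byte(s))
  byte[16]=0x76 cont=0 payload=0x76=118: acc |= 118<<0 -> acc=118 shift=7 [end]
Varint 7: bytes[16:17] = 76 -> value 118 (1 byte(s))

Answer: 16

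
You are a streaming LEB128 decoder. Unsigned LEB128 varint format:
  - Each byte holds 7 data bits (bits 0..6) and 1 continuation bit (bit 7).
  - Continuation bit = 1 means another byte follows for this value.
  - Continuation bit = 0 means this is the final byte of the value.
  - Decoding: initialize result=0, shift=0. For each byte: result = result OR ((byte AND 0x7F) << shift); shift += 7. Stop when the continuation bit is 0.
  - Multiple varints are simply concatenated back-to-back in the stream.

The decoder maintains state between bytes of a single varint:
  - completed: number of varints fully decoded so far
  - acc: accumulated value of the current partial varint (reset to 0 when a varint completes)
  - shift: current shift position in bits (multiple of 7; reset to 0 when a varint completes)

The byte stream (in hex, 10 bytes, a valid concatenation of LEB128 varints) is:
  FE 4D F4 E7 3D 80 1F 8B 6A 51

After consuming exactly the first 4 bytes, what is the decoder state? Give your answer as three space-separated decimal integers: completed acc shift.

byte[0]=0xFE cont=1 payload=0x7E: acc |= 126<<0 -> completed=0 acc=126 shift=7
byte[1]=0x4D cont=0 payload=0x4D: varint #1 complete (value=9982); reset -> completed=1 acc=0 shift=0
byte[2]=0xF4 cont=1 payload=0x74: acc |= 116<<0 -> completed=1 acc=116 shift=7
byte[3]=0xE7 cont=1 payload=0x67: acc |= 103<<7 -> completed=1 acc=13300 shift=14

Answer: 1 13300 14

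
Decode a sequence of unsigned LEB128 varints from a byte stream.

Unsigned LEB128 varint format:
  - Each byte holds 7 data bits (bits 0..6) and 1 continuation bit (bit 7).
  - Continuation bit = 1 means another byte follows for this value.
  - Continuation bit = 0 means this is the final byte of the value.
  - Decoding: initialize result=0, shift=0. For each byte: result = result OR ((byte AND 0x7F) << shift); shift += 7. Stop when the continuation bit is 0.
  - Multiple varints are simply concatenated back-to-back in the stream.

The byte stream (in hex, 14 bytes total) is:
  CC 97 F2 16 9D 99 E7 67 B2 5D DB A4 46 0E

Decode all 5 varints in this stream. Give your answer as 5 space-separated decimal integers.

  byte[0]=0xCC cont=1 payload=0x4C=76: acc |= 76<<0 -> acc=76 shift=7
  byte[1]=0x97 cont=1 payload=0x17=23: acc |= 23<<7 -> acc=3020 shift=14
  byte[2]=0xF2 cont=1 payload=0x72=114: acc |= 114<<14 -> acc=1870796 shift=21
  byte[3]=0x16 cont=0 payload=0x16=22: acc |= 22<<21 -> acc=48008140 shift=28 [end]
Varint 1: bytes[0:4] = CC 97 F2 16 -> value 48008140 (4 byte(s))
  byte[4]=0x9D cont=1 payload=0x1D=29: acc |= 29<<0 -> acc=29 shift=7
  byte[5]=0x99 cont=1 payload=0x19=25: acc |= 25<<7 -> acc=3229 shift=14
  byte[6]=0xE7 cont=1 payload=0x67=103: acc |= 103<<14 -> acc=1690781 shift=21
  byte[7]=0x67 cont=0 payload=0x67=103: acc |= 103<<21 -> acc=217697437 shift=28 [end]
Varint 2: bytes[4:8] = 9D 99 E7 67 -> value 217697437 (4 byte(s))
  byte[8]=0xB2 cont=1 payload=0x32=50: acc |= 50<<0 -> acc=50 shift=7
  byte[9]=0x5D cont=0 payload=0x5D=93: acc |= 93<<7 -> acc=11954 shift=14 [end]
Varint 3: bytes[8:10] = B2 5D -> value 11954 (2 byte(s))
  byte[10]=0xDB cont=1 payload=0x5B=91: acc |= 91<<0 -> acc=91 shift=7
  byte[11]=0xA4 cont=1 payload=0x24=36: acc |= 36<<7 -> acc=4699 shift=14
  byte[12]=0x46 cont=0 payload=0x46=70: acc |= 70<<14 -> acc=1151579 shift=21 [end]
Varint 4: bytes[10:13] = DB A4 46 -> value 1151579 (3 byte(s))
  byte[13]=0x0E cont=0 payload=0x0E=14: acc |= 14<<0 -> acc=14 shift=7 [end]
Varint 5: bytes[13:14] = 0E -> value 14 (1 byte(s))

Answer: 48008140 217697437 11954 1151579 14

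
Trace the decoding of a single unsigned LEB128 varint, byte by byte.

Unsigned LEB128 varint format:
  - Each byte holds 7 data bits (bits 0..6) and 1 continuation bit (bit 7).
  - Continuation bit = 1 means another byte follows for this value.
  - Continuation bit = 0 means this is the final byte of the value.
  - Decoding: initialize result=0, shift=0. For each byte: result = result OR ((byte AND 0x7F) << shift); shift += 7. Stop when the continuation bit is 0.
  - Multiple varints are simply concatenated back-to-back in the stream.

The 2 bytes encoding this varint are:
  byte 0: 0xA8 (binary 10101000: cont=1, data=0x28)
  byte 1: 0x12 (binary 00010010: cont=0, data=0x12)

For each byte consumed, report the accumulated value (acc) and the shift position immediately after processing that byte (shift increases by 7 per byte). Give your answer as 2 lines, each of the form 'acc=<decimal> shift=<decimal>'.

Answer: acc=40 shift=7
acc=2344 shift=14

Derivation:
byte 0=0xA8: payload=0x28=40, contrib = 40<<0 = 40; acc -> 40, shift -> 7
byte 1=0x12: payload=0x12=18, contrib = 18<<7 = 2304; acc -> 2344, shift -> 14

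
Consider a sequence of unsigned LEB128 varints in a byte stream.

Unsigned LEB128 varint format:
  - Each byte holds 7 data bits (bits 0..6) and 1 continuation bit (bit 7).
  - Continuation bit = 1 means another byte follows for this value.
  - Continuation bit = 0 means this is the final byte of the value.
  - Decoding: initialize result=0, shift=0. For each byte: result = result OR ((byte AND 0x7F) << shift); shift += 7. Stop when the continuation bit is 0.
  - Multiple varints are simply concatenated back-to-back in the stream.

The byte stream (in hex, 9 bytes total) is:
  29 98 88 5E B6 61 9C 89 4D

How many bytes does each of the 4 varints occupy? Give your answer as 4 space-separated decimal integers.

  byte[0]=0x29 cont=0 payload=0x29=41: acc |= 41<<0 -> acc=41 shift=7 [end]
Varint 1: bytes[0:1] = 29 -> value 41 (1 byte(s))
  byte[1]=0x98 cont=1 payload=0x18=24: acc |= 24<<0 -> acc=24 shift=7
  byte[2]=0x88 cont=1 payload=0x08=8: acc |= 8<<7 -> acc=1048 shift=14
  byte[3]=0x5E cont=0 payload=0x5E=94: acc |= 94<<14 -> acc=1541144 shift=21 [end]
Varint 2: bytes[1:4] = 98 88 5E -> value 1541144 (3 byte(s))
  byte[4]=0xB6 cont=1 payload=0x36=54: acc |= 54<<0 -> acc=54 shift=7
  byte[5]=0x61 cont=0 payload=0x61=97: acc |= 97<<7 -> acc=12470 shift=14 [end]
Varint 3: bytes[4:6] = B6 61 -> value 12470 (2 byte(s))
  byte[6]=0x9C cont=1 payload=0x1C=28: acc |= 28<<0 -> acc=28 shift=7
  byte[7]=0x89 cont=1 payload=0x09=9: acc |= 9<<7 -> acc=1180 shift=14
  byte[8]=0x4D cont=0 payload=0x4D=77: acc |= 77<<14 -> acc=1262748 shift=21 [end]
Varint 4: bytes[6:9] = 9C 89 4D -> value 1262748 (3 byte(s))

Answer: 1 3 2 3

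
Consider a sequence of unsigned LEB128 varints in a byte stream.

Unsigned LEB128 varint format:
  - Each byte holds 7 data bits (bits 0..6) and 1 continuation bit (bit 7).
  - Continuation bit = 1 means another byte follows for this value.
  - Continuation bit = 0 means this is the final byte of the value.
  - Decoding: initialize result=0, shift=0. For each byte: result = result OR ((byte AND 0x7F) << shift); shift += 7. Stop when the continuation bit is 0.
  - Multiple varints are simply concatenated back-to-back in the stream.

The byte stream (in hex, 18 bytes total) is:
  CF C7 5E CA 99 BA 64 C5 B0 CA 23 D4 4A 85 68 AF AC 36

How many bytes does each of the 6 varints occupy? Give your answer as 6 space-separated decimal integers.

  byte[0]=0xCF cont=1 payload=0x4F=79: acc |= 79<<0 -> acc=79 shift=7
  byte[1]=0xC7 cont=1 payload=0x47=71: acc |= 71<<7 -> acc=9167 shift=14
  byte[2]=0x5E cont=0 payload=0x5E=94: acc |= 94<<14 -> acc=1549263 shift=21 [end]
Varint 1: bytes[0:3] = CF C7 5E -> value 1549263 (3 byte(s))
  byte[3]=0xCA cont=1 payload=0x4A=74: acc |= 74<<0 -> acc=74 shift=7
  byte[4]=0x99 cont=1 payload=0x19=25: acc |= 25<<7 -> acc=3274 shift=14
  byte[5]=0xBA cont=1 payload=0x3A=58: acc |= 58<<14 -> acc=953546 shift=21
  byte[6]=0x64 cont=0 payload=0x64=100: acc |= 100<<21 -> acc=210668746 shift=28 [end]
Varint 2: bytes[3:7] = CA 99 BA 64 -> value 210668746 (4 byte(s))
  byte[7]=0xC5 cont=1 payload=0x45=69: acc |= 69<<0 -> acc=69 shift=7
  byte[8]=0xB0 cont=1 payload=0x30=48: acc |= 48<<7 -> acc=6213 shift=14
  byte[9]=0xCA cont=1 payload=0x4A=74: acc |= 74<<14 -> acc=1218629 shift=21
  byte[10]=0x23 cont=0 payload=0x23=35: acc |= 35<<21 -> acc=74618949 shift=28 [end]
Varint 3: bytes[7:11] = C5 B0 CA 23 -> value 74618949 (4 byte(s))
  byte[11]=0xD4 cont=1 payload=0x54=84: acc |= 84<<0 -> acc=84 shift=7
  byte[12]=0x4A cont=0 payload=0x4A=74: acc |= 74<<7 -> acc=9556 shift=14 [end]
Varint 4: bytes[11:13] = D4 4A -> value 9556 (2 byte(s))
  byte[13]=0x85 cont=1 payload=0x05=5: acc |= 5<<0 -> acc=5 shift=7
  byte[14]=0x68 cont=0 payload=0x68=104: acc |= 104<<7 -> acc=13317 shift=14 [end]
Varint 5: bytes[13:15] = 85 68 -> value 13317 (2 byte(s))
  byte[15]=0xAF cont=1 payload=0x2F=47: acc |= 47<<0 -> acc=47 shift=7
  byte[16]=0xAC cont=1 payload=0x2C=44: acc |= 44<<7 -> acc=5679 shift=14
  byte[17]=0x36 cont=0 payload=0x36=54: acc |= 54<<14 -> acc=890415 shift=21 [end]
Varint 6: bytes[15:18] = AF AC 36 -> value 890415 (3 byte(s))

Answer: 3 4 4 2 2 3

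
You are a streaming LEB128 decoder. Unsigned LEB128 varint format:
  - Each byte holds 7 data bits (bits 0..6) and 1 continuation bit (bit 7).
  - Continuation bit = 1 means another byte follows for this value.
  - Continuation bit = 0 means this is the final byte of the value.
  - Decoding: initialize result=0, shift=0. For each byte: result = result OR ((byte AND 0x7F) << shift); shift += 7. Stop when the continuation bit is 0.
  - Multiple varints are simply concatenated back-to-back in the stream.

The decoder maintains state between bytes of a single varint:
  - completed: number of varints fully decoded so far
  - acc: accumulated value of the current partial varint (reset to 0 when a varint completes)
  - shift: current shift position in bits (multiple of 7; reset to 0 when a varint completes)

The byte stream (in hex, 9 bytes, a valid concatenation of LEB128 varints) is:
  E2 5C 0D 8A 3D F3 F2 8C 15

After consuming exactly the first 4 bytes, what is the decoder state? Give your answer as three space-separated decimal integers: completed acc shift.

Answer: 2 10 7

Derivation:
byte[0]=0xE2 cont=1 payload=0x62: acc |= 98<<0 -> completed=0 acc=98 shift=7
byte[1]=0x5C cont=0 payload=0x5C: varint #1 complete (value=11874); reset -> completed=1 acc=0 shift=0
byte[2]=0x0D cont=0 payload=0x0D: varint #2 complete (value=13); reset -> completed=2 acc=0 shift=0
byte[3]=0x8A cont=1 payload=0x0A: acc |= 10<<0 -> completed=2 acc=10 shift=7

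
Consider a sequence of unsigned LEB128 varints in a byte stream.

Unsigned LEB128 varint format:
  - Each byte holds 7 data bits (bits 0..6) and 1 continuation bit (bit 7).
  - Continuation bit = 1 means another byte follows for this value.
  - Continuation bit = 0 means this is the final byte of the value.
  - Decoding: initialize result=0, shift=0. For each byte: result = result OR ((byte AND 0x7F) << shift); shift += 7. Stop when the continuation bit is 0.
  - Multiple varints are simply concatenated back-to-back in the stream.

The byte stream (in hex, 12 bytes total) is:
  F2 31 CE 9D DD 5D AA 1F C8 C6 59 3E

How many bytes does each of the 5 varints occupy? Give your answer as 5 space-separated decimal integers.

  byte[0]=0xF2 cont=1 payload=0x72=114: acc |= 114<<0 -> acc=114 shift=7
  byte[1]=0x31 cont=0 payload=0x31=49: acc |= 49<<7 -> acc=6386 shift=14 [end]
Varint 1: bytes[0:2] = F2 31 -> value 6386 (2 byte(s))
  byte[2]=0xCE cont=1 payload=0x4E=78: acc |= 78<<0 -> acc=78 shift=7
  byte[3]=0x9D cont=1 payload=0x1D=29: acc |= 29<<7 -> acc=3790 shift=14
  byte[4]=0xDD cont=1 payload=0x5D=93: acc |= 93<<14 -> acc=1527502 shift=21
  byte[5]=0x5D cont=0 payload=0x5D=93: acc |= 93<<21 -> acc=196562638 shift=28 [end]
Varint 2: bytes[2:6] = CE 9D DD 5D -> value 196562638 (4 byte(s))
  byte[6]=0xAA cont=1 payload=0x2A=42: acc |= 42<<0 -> acc=42 shift=7
  byte[7]=0x1F cont=0 payload=0x1F=31: acc |= 31<<7 -> acc=4010 shift=14 [end]
Varint 3: bytes[6:8] = AA 1F -> value 4010 (2 byte(s))
  byte[8]=0xC8 cont=1 payload=0x48=72: acc |= 72<<0 -> acc=72 shift=7
  byte[9]=0xC6 cont=1 payload=0x46=70: acc |= 70<<7 -> acc=9032 shift=14
  byte[10]=0x59 cont=0 payload=0x59=89: acc |= 89<<14 -> acc=1467208 shift=21 [end]
Varint 4: bytes[8:11] = C8 C6 59 -> value 1467208 (3 byte(s))
  byte[11]=0x3E cont=0 payload=0x3E=62: acc |= 62<<0 -> acc=62 shift=7 [end]
Varint 5: bytes[11:12] = 3E -> value 62 (1 byte(s))

Answer: 2 4 2 3 1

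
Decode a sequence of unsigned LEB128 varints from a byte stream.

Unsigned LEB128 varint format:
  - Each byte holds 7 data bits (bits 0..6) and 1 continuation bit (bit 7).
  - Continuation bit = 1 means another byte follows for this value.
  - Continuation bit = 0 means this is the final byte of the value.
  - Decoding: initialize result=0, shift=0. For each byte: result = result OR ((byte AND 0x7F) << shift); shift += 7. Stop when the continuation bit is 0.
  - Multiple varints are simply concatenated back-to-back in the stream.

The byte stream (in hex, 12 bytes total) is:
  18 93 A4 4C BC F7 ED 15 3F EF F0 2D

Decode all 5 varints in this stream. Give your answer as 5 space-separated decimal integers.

Answer: 24 1249811 45841340 63 751727

Derivation:
  byte[0]=0x18 cont=0 payload=0x18=24: acc |= 24<<0 -> acc=24 shift=7 [end]
Varint 1: bytes[0:1] = 18 -> value 24 (1 byte(s))
  byte[1]=0x93 cont=1 payload=0x13=19: acc |= 19<<0 -> acc=19 shift=7
  byte[2]=0xA4 cont=1 payload=0x24=36: acc |= 36<<7 -> acc=4627 shift=14
  byte[3]=0x4C cont=0 payload=0x4C=76: acc |= 76<<14 -> acc=1249811 shift=21 [end]
Varint 2: bytes[1:4] = 93 A4 4C -> value 1249811 (3 byte(s))
  byte[4]=0xBC cont=1 payload=0x3C=60: acc |= 60<<0 -> acc=60 shift=7
  byte[5]=0xF7 cont=1 payload=0x77=119: acc |= 119<<7 -> acc=15292 shift=14
  byte[6]=0xED cont=1 payload=0x6D=109: acc |= 109<<14 -> acc=1801148 shift=21
  byte[7]=0x15 cont=0 payload=0x15=21: acc |= 21<<21 -> acc=45841340 shift=28 [end]
Varint 3: bytes[4:8] = BC F7 ED 15 -> value 45841340 (4 byte(s))
  byte[8]=0x3F cont=0 payload=0x3F=63: acc |= 63<<0 -> acc=63 shift=7 [end]
Varint 4: bytes[8:9] = 3F -> value 63 (1 byte(s))
  byte[9]=0xEF cont=1 payload=0x6F=111: acc |= 111<<0 -> acc=111 shift=7
  byte[10]=0xF0 cont=1 payload=0x70=112: acc |= 112<<7 -> acc=14447 shift=14
  byte[11]=0x2D cont=0 payload=0x2D=45: acc |= 45<<14 -> acc=751727 shift=21 [end]
Varint 5: bytes[9:12] = EF F0 2D -> value 751727 (3 byte(s))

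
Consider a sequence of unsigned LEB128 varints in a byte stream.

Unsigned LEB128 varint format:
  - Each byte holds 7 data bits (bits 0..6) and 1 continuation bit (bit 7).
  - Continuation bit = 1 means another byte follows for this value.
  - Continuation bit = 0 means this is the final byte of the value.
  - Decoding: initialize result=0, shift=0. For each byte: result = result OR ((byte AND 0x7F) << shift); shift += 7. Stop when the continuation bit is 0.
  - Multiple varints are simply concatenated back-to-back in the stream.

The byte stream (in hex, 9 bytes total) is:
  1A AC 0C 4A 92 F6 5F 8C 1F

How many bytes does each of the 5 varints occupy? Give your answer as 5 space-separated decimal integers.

  byte[0]=0x1A cont=0 payload=0x1A=26: acc |= 26<<0 -> acc=26 shift=7 [end]
Varint 1: bytes[0:1] = 1A -> value 26 (1 byte(s))
  byte[1]=0xAC cont=1 payload=0x2C=44: acc |= 44<<0 -> acc=44 shift=7
  byte[2]=0x0C cont=0 payload=0x0C=12: acc |= 12<<7 -> acc=1580 shift=14 [end]
Varint 2: bytes[1:3] = AC 0C -> value 1580 (2 byte(s))
  byte[3]=0x4A cont=0 payload=0x4A=74: acc |= 74<<0 -> acc=74 shift=7 [end]
Varint 3: bytes[3:4] = 4A -> value 74 (1 byte(s))
  byte[4]=0x92 cont=1 payload=0x12=18: acc |= 18<<0 -> acc=18 shift=7
  byte[5]=0xF6 cont=1 payload=0x76=118: acc |= 118<<7 -> acc=15122 shift=14
  byte[6]=0x5F cont=0 payload=0x5F=95: acc |= 95<<14 -> acc=1571602 shift=21 [end]
Varint 4: bytes[4:7] = 92 F6 5F -> value 1571602 (3 byte(s))
  byte[7]=0x8C cont=1 payload=0x0C=12: acc |= 12<<0 -> acc=12 shift=7
  byte[8]=0x1F cont=0 payload=0x1F=31: acc |= 31<<7 -> acc=3980 shift=14 [end]
Varint 5: bytes[7:9] = 8C 1F -> value 3980 (2 byte(s))

Answer: 1 2 1 3 2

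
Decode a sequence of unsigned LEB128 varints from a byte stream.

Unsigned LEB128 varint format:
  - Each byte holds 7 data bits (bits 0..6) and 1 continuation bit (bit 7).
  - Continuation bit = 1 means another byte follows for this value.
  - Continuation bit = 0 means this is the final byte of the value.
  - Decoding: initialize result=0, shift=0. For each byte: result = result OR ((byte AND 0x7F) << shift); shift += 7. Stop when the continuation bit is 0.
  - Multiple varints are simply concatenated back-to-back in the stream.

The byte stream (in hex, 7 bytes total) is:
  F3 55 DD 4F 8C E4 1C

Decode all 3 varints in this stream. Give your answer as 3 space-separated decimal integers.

Answer: 10995 10205 471564

Derivation:
  byte[0]=0xF3 cont=1 payload=0x73=115: acc |= 115<<0 -> acc=115 shift=7
  byte[1]=0x55 cont=0 payload=0x55=85: acc |= 85<<7 -> acc=10995 shift=14 [end]
Varint 1: bytes[0:2] = F3 55 -> value 10995 (2 byte(s))
  byte[2]=0xDD cont=1 payload=0x5D=93: acc |= 93<<0 -> acc=93 shift=7
  byte[3]=0x4F cont=0 payload=0x4F=79: acc |= 79<<7 -> acc=10205 shift=14 [end]
Varint 2: bytes[2:4] = DD 4F -> value 10205 (2 byte(s))
  byte[4]=0x8C cont=1 payload=0x0C=12: acc |= 12<<0 -> acc=12 shift=7
  byte[5]=0xE4 cont=1 payload=0x64=100: acc |= 100<<7 -> acc=12812 shift=14
  byte[6]=0x1C cont=0 payload=0x1C=28: acc |= 28<<14 -> acc=471564 shift=21 [end]
Varint 3: bytes[4:7] = 8C E4 1C -> value 471564 (3 byte(s))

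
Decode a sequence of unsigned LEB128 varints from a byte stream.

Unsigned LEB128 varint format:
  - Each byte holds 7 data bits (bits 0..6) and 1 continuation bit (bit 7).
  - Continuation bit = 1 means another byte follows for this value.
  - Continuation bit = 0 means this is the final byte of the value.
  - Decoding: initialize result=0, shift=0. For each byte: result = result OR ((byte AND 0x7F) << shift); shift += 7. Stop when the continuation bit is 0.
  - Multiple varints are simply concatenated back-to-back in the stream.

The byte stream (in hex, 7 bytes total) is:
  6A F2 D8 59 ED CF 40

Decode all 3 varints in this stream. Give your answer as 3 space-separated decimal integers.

Answer: 106 1469554 1058797

Derivation:
  byte[0]=0x6A cont=0 payload=0x6A=106: acc |= 106<<0 -> acc=106 shift=7 [end]
Varint 1: bytes[0:1] = 6A -> value 106 (1 byte(s))
  byte[1]=0xF2 cont=1 payload=0x72=114: acc |= 114<<0 -> acc=114 shift=7
  byte[2]=0xD8 cont=1 payload=0x58=88: acc |= 88<<7 -> acc=11378 shift=14
  byte[3]=0x59 cont=0 payload=0x59=89: acc |= 89<<14 -> acc=1469554 shift=21 [end]
Varint 2: bytes[1:4] = F2 D8 59 -> value 1469554 (3 byte(s))
  byte[4]=0xED cont=1 payload=0x6D=109: acc |= 109<<0 -> acc=109 shift=7
  byte[5]=0xCF cont=1 payload=0x4F=79: acc |= 79<<7 -> acc=10221 shift=14
  byte[6]=0x40 cont=0 payload=0x40=64: acc |= 64<<14 -> acc=1058797 shift=21 [end]
Varint 3: bytes[4:7] = ED CF 40 -> value 1058797 (3 byte(s))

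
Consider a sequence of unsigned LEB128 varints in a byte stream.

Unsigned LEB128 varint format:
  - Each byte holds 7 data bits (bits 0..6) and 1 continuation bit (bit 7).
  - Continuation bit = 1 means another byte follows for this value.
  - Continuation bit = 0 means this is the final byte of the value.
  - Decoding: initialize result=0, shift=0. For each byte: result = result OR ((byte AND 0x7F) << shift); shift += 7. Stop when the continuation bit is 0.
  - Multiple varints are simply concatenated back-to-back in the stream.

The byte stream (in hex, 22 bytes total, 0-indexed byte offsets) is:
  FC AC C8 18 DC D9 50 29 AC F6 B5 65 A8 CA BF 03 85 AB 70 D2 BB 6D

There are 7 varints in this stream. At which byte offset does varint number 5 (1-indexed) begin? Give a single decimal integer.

  byte[0]=0xFC cont=1 payload=0x7C=124: acc |= 124<<0 -> acc=124 shift=7
  byte[1]=0xAC cont=1 payload=0x2C=44: acc |= 44<<7 -> acc=5756 shift=14
  byte[2]=0xC8 cont=1 payload=0x48=72: acc |= 72<<14 -> acc=1185404 shift=21
  byte[3]=0x18 cont=0 payload=0x18=24: acc |= 24<<21 -> acc=51517052 shift=28 [end]
Varint 1: bytes[0:4] = FC AC C8 18 -> value 51517052 (4 byte(s))
  byte[4]=0xDC cont=1 payload=0x5C=92: acc |= 92<<0 -> acc=92 shift=7
  byte[5]=0xD9 cont=1 payload=0x59=89: acc |= 89<<7 -> acc=11484 shift=14
  byte[6]=0x50 cont=0 payload=0x50=80: acc |= 80<<14 -> acc=1322204 shift=21 [end]
Varint 2: bytes[4:7] = DC D9 50 -> value 1322204 (3 byte(s))
  byte[7]=0x29 cont=0 payload=0x29=41: acc |= 41<<0 -> acc=41 shift=7 [end]
Varint 3: bytes[7:8] = 29 -> value 41 (1 byte(s))
  byte[8]=0xAC cont=1 payload=0x2C=44: acc |= 44<<0 -> acc=44 shift=7
  byte[9]=0xF6 cont=1 payload=0x76=118: acc |= 118<<7 -> acc=15148 shift=14
  byte[10]=0xB5 cont=1 payload=0x35=53: acc |= 53<<14 -> acc=883500 shift=21
  byte[11]=0x65 cont=0 payload=0x65=101: acc |= 101<<21 -> acc=212695852 shift=28 [end]
Varint 4: bytes[8:12] = AC F6 B5 65 -> value 212695852 (4 byte(s))
  byte[12]=0xA8 cont=1 payload=0x28=40: acc |= 40<<0 -> acc=40 shift=7
  byte[13]=0xCA cont=1 payload=0x4A=74: acc |= 74<<7 -> acc=9512 shift=14
  byte[14]=0xBF cont=1 payload=0x3F=63: acc |= 63<<14 -> acc=1041704 shift=21
  byte[15]=0x03 cont=0 payload=0x03=3: acc |= 3<<21 -> acc=7333160 shift=28 [end]
Varint 5: bytes[12:16] = A8 CA BF 03 -> value 7333160 (4 byte(s))
  byte[16]=0x85 cont=1 payload=0x05=5: acc |= 5<<0 -> acc=5 shift=7
  byte[17]=0xAB cont=1 payload=0x2B=43: acc |= 43<<7 -> acc=5509 shift=14
  byte[18]=0x70 cont=0 payload=0x70=112: acc |= 112<<14 -> acc=1840517 shift=21 [end]
Varint 6: bytes[16:19] = 85 AB 70 -> value 1840517 (3 byte(s))
  byte[19]=0xD2 cont=1 payload=0x52=82: acc |= 82<<0 -> acc=82 shift=7
  byte[20]=0xBB cont=1 payload=0x3B=59: acc |= 59<<7 -> acc=7634 shift=14
  byte[21]=0x6D cont=0 payload=0x6D=109: acc |= 109<<14 -> acc=1793490 shift=21 [end]
Varint 7: bytes[19:22] = D2 BB 6D -> value 1793490 (3 byte(s))

Answer: 12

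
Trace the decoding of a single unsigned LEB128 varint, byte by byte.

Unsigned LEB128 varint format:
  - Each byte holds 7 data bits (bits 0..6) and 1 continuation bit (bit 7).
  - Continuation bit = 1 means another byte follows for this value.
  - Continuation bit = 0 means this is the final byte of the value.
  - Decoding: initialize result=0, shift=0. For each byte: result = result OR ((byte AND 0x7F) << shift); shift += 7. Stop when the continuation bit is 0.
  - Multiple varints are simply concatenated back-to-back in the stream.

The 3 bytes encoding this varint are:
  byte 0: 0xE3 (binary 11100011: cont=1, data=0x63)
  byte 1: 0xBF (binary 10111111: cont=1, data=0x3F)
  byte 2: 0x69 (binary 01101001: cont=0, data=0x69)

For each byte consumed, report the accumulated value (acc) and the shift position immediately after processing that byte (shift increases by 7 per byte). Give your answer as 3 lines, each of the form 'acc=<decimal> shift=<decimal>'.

Answer: acc=99 shift=7
acc=8163 shift=14
acc=1728483 shift=21

Derivation:
byte 0=0xE3: payload=0x63=99, contrib = 99<<0 = 99; acc -> 99, shift -> 7
byte 1=0xBF: payload=0x3F=63, contrib = 63<<7 = 8064; acc -> 8163, shift -> 14
byte 2=0x69: payload=0x69=105, contrib = 105<<14 = 1720320; acc -> 1728483, shift -> 21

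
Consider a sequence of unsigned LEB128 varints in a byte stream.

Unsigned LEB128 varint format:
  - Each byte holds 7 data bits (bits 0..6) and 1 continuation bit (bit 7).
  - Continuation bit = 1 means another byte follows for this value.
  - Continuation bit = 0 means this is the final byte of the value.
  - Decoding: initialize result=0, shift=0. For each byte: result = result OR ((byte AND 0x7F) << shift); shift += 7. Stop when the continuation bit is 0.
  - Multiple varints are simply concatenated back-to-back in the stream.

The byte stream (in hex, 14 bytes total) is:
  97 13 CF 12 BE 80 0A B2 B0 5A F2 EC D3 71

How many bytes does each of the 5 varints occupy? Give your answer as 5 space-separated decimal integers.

Answer: 2 2 3 3 4

Derivation:
  byte[0]=0x97 cont=1 payload=0x17=23: acc |= 23<<0 -> acc=23 shift=7
  byte[1]=0x13 cont=0 payload=0x13=19: acc |= 19<<7 -> acc=2455 shift=14 [end]
Varint 1: bytes[0:2] = 97 13 -> value 2455 (2 byte(s))
  byte[2]=0xCF cont=1 payload=0x4F=79: acc |= 79<<0 -> acc=79 shift=7
  byte[3]=0x12 cont=0 payload=0x12=18: acc |= 18<<7 -> acc=2383 shift=14 [end]
Varint 2: bytes[2:4] = CF 12 -> value 2383 (2 byte(s))
  byte[4]=0xBE cont=1 payload=0x3E=62: acc |= 62<<0 -> acc=62 shift=7
  byte[5]=0x80 cont=1 payload=0x00=0: acc |= 0<<7 -> acc=62 shift=14
  byte[6]=0x0A cont=0 payload=0x0A=10: acc |= 10<<14 -> acc=163902 shift=21 [end]
Varint 3: bytes[4:7] = BE 80 0A -> value 163902 (3 byte(s))
  byte[7]=0xB2 cont=1 payload=0x32=50: acc |= 50<<0 -> acc=50 shift=7
  byte[8]=0xB0 cont=1 payload=0x30=48: acc |= 48<<7 -> acc=6194 shift=14
  byte[9]=0x5A cont=0 payload=0x5A=90: acc |= 90<<14 -> acc=1480754 shift=21 [end]
Varint 4: bytes[7:10] = B2 B0 5A -> value 1480754 (3 byte(s))
  byte[10]=0xF2 cont=1 payload=0x72=114: acc |= 114<<0 -> acc=114 shift=7
  byte[11]=0xEC cont=1 payload=0x6C=108: acc |= 108<<7 -> acc=13938 shift=14
  byte[12]=0xD3 cont=1 payload=0x53=83: acc |= 83<<14 -> acc=1373810 shift=21
  byte[13]=0x71 cont=0 payload=0x71=113: acc |= 113<<21 -> acc=238351986 shift=28 [end]
Varint 5: bytes[10:14] = F2 EC D3 71 -> value 238351986 (4 byte(s))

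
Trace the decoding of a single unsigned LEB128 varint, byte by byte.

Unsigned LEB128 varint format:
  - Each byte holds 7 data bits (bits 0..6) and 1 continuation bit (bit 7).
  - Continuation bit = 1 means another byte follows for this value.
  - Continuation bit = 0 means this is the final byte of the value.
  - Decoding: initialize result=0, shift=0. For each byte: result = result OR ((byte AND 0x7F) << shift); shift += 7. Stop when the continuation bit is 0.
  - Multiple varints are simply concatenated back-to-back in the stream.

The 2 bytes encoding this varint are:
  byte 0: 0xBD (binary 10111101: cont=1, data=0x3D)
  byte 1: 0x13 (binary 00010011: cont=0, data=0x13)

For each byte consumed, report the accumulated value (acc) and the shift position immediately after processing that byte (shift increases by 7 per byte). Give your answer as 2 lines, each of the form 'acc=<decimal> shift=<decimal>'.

Answer: acc=61 shift=7
acc=2493 shift=14

Derivation:
byte 0=0xBD: payload=0x3D=61, contrib = 61<<0 = 61; acc -> 61, shift -> 7
byte 1=0x13: payload=0x13=19, contrib = 19<<7 = 2432; acc -> 2493, shift -> 14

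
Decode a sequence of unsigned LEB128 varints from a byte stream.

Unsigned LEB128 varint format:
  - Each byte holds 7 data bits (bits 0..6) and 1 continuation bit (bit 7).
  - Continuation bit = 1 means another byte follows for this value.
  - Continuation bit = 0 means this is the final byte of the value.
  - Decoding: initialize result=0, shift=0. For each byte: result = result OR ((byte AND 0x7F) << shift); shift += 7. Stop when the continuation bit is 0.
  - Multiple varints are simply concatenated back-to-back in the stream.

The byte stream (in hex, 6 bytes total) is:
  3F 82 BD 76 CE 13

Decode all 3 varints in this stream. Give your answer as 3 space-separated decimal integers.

  byte[0]=0x3F cont=0 payload=0x3F=63: acc |= 63<<0 -> acc=63 shift=7 [end]
Varint 1: bytes[0:1] = 3F -> value 63 (1 byte(s))
  byte[1]=0x82 cont=1 payload=0x02=2: acc |= 2<<0 -> acc=2 shift=7
  byte[2]=0xBD cont=1 payload=0x3D=61: acc |= 61<<7 -> acc=7810 shift=14
  byte[3]=0x76 cont=0 payload=0x76=118: acc |= 118<<14 -> acc=1941122 shift=21 [end]
Varint 2: bytes[1:4] = 82 BD 76 -> value 1941122 (3 byte(s))
  byte[4]=0xCE cont=1 payload=0x4E=78: acc |= 78<<0 -> acc=78 shift=7
  byte[5]=0x13 cont=0 payload=0x13=19: acc |= 19<<7 -> acc=2510 shift=14 [end]
Varint 3: bytes[4:6] = CE 13 -> value 2510 (2 byte(s))

Answer: 63 1941122 2510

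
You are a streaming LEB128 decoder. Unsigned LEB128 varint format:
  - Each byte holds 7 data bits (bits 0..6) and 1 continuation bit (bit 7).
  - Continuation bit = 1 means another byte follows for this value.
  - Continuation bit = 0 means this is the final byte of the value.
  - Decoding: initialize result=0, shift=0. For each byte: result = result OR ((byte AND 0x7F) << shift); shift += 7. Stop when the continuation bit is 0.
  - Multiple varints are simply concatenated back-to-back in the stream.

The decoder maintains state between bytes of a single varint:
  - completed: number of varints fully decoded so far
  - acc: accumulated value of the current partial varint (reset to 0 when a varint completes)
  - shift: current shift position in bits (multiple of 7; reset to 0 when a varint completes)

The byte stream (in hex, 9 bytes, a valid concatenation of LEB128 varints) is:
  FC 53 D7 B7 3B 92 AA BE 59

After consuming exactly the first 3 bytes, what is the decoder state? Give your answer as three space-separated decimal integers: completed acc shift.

byte[0]=0xFC cont=1 payload=0x7C: acc |= 124<<0 -> completed=0 acc=124 shift=7
byte[1]=0x53 cont=0 payload=0x53: varint #1 complete (value=10748); reset -> completed=1 acc=0 shift=0
byte[2]=0xD7 cont=1 payload=0x57: acc |= 87<<0 -> completed=1 acc=87 shift=7

Answer: 1 87 7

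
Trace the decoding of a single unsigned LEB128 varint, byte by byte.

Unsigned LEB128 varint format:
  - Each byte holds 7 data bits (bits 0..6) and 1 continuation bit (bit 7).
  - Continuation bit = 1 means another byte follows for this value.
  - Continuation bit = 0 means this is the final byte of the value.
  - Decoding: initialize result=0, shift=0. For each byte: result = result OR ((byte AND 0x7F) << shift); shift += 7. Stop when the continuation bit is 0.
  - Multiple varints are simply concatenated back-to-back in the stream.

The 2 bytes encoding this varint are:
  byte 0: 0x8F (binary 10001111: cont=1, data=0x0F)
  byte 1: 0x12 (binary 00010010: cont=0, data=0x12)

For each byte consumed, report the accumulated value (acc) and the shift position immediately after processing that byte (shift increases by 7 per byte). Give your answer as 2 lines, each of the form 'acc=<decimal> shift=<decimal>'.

Answer: acc=15 shift=7
acc=2319 shift=14

Derivation:
byte 0=0x8F: payload=0x0F=15, contrib = 15<<0 = 15; acc -> 15, shift -> 7
byte 1=0x12: payload=0x12=18, contrib = 18<<7 = 2304; acc -> 2319, shift -> 14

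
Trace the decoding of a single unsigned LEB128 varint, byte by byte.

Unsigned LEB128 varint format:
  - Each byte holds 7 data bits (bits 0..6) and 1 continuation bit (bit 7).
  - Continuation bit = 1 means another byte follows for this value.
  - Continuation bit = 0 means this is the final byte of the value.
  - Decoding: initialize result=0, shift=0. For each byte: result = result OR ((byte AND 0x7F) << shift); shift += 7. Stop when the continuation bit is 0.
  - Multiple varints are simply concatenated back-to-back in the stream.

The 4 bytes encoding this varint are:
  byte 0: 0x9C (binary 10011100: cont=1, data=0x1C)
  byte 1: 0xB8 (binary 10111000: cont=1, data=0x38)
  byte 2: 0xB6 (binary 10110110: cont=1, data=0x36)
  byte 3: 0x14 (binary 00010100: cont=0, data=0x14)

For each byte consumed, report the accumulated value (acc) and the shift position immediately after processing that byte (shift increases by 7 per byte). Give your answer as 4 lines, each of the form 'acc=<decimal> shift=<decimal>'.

byte 0=0x9C: payload=0x1C=28, contrib = 28<<0 = 28; acc -> 28, shift -> 7
byte 1=0xB8: payload=0x38=56, contrib = 56<<7 = 7168; acc -> 7196, shift -> 14
byte 2=0xB6: payload=0x36=54, contrib = 54<<14 = 884736; acc -> 891932, shift -> 21
byte 3=0x14: payload=0x14=20, contrib = 20<<21 = 41943040; acc -> 42834972, shift -> 28

Answer: acc=28 shift=7
acc=7196 shift=14
acc=891932 shift=21
acc=42834972 shift=28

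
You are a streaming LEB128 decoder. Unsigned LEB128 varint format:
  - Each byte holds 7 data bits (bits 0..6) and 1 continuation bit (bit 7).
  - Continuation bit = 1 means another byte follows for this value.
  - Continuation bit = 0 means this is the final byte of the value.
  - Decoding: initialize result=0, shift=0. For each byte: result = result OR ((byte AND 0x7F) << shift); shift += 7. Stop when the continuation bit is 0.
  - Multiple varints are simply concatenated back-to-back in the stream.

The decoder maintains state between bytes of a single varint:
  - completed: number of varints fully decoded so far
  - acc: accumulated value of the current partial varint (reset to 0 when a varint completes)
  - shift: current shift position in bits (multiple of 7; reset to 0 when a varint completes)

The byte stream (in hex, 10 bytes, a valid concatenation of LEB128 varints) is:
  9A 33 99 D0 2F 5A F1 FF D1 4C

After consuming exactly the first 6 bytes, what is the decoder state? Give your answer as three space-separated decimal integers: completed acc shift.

byte[0]=0x9A cont=1 payload=0x1A: acc |= 26<<0 -> completed=0 acc=26 shift=7
byte[1]=0x33 cont=0 payload=0x33: varint #1 complete (value=6554); reset -> completed=1 acc=0 shift=0
byte[2]=0x99 cont=1 payload=0x19: acc |= 25<<0 -> completed=1 acc=25 shift=7
byte[3]=0xD0 cont=1 payload=0x50: acc |= 80<<7 -> completed=1 acc=10265 shift=14
byte[4]=0x2F cont=0 payload=0x2F: varint #2 complete (value=780313); reset -> completed=2 acc=0 shift=0
byte[5]=0x5A cont=0 payload=0x5A: varint #3 complete (value=90); reset -> completed=3 acc=0 shift=0

Answer: 3 0 0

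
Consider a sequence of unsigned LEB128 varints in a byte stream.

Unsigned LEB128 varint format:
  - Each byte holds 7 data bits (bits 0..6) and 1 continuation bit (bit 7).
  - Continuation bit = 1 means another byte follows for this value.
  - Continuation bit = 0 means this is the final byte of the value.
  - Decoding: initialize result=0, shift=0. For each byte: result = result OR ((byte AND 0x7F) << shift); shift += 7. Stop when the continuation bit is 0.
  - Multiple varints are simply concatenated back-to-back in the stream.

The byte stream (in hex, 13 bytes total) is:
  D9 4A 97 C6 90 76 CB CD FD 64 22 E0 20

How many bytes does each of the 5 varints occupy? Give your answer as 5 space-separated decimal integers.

  byte[0]=0xD9 cont=1 payload=0x59=89: acc |= 89<<0 -> acc=89 shift=7
  byte[1]=0x4A cont=0 payload=0x4A=74: acc |= 74<<7 -> acc=9561 shift=14 [end]
Varint 1: bytes[0:2] = D9 4A -> value 9561 (2 byte(s))
  byte[2]=0x97 cont=1 payload=0x17=23: acc |= 23<<0 -> acc=23 shift=7
  byte[3]=0xC6 cont=1 payload=0x46=70: acc |= 70<<7 -> acc=8983 shift=14
  byte[4]=0x90 cont=1 payload=0x10=16: acc |= 16<<14 -> acc=271127 shift=21
  byte[5]=0x76 cont=0 payload=0x76=118: acc |= 118<<21 -> acc=247735063 shift=28 [end]
Varint 2: bytes[2:6] = 97 C6 90 76 -> value 247735063 (4 byte(s))
  byte[6]=0xCB cont=1 payload=0x4B=75: acc |= 75<<0 -> acc=75 shift=7
  byte[7]=0xCD cont=1 payload=0x4D=77: acc |= 77<<7 -> acc=9931 shift=14
  byte[8]=0xFD cont=1 payload=0x7D=125: acc |= 125<<14 -> acc=2057931 shift=21
  byte[9]=0x64 cont=0 payload=0x64=100: acc |= 100<<21 -> acc=211773131 shift=28 [end]
Varint 3: bytes[6:10] = CB CD FD 64 -> value 211773131 (4 byte(s))
  byte[10]=0x22 cont=0 payload=0x22=34: acc |= 34<<0 -> acc=34 shift=7 [end]
Varint 4: bytes[10:11] = 22 -> value 34 (1 byte(s))
  byte[11]=0xE0 cont=1 payload=0x60=96: acc |= 96<<0 -> acc=96 shift=7
  byte[12]=0x20 cont=0 payload=0x20=32: acc |= 32<<7 -> acc=4192 shift=14 [end]
Varint 5: bytes[11:13] = E0 20 -> value 4192 (2 byte(s))

Answer: 2 4 4 1 2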